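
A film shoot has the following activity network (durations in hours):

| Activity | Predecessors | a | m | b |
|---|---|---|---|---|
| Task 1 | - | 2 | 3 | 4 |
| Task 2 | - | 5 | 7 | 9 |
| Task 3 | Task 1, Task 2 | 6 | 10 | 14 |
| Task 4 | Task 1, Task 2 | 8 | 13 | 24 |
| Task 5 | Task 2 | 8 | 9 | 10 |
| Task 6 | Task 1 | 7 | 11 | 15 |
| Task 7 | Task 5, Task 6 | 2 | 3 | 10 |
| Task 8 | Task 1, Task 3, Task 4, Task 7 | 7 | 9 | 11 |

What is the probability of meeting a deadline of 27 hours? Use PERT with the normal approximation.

te_Task 1 = (2 + 4·3 + 4)/6 = 18/6 = 3; σ²_Task 1 = ((4−2)/6)² = 0.111
te_Task 2 = (5 + 4·7 + 9)/6 = 42/6 = 7; σ²_Task 2 = ((9−5)/6)² = 0.444
te_Task 3 = (6 + 4·10 + 14)/6 = 60/6 = 10; σ²_Task 3 = ((14−6)/6)² = 1.778
te_Task 4 = (8 + 4·13 + 24)/6 = 84/6 = 14; σ²_Task 4 = ((24−8)/6)² = 7.111
te_Task 5 = (8 + 4·9 + 10)/6 = 54/6 = 9; σ²_Task 5 = ((10−8)/6)² = 0.111
te_Task 6 = (7 + 4·11 + 15)/6 = 66/6 = 11; σ²_Task 6 = ((15−7)/6)² = 1.778
te_Task 7 = (2 + 4·3 + 10)/6 = 24/6 = 4; σ²_Task 7 = ((10−2)/6)² = 1.778
te_Task 8 = (7 + 4·9 + 11)/6 = 54/6 = 9; σ²_Task 8 = ((11−7)/6)² = 0.444

Forward pass:
ES_Task 1 = 0; EF_Task 1 = 3
ES_Task 2 = 0; EF_Task 2 = 7
ES_Task 3 = max(EF_Task 1=3, EF_Task 2=7) = 7; EF_Task 3 = 7+10 = 17
ES_Task 4 = max(EF_Task 1=3, EF_Task 2=7) = 7; EF_Task 4 = 7+14 = 21
ES_Task 5 = 7; EF_Task 5 = 7+9 = 16
ES_Task 6 = 3; EF_Task 6 = 3+11 = 14
ES_Task 7 = max(EF_Task 5=16, EF_Task 6=14) = 16; EF_Task 7 = 16+4 = 20
ES_Task 8 = max(EF_Task 1=3, EF_Task 3=17, EF_Task 4=21, EF_Task 7=20) = 21; EF_Task 8 = 21+9 = 30
Expected project duration μ = 30 hours. Critical path: Task 2 → Task 4 → Task 8.

Variance along critical path = 0.444 + 7.111 + 0.444 = 8.000; σ = √8.000 = 2.828 hours.
Z = (27 − 30) / 2.828 = -1.061
P(T ≤ 27) = Φ(-1.061) ≈ 0.144

0.144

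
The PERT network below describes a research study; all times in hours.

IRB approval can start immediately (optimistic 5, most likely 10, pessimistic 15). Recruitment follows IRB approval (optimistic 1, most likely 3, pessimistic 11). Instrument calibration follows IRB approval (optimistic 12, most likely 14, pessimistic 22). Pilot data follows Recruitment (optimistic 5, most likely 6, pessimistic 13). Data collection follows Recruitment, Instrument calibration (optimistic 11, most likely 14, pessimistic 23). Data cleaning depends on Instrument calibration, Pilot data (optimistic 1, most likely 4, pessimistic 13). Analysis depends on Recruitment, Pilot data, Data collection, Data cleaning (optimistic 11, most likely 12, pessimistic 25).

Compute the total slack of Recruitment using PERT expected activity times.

11 hours

te_IRB approval = (5 + 4·10 + 15)/6 = 60/6 = 10
te_Recruitment = (1 + 4·3 + 11)/6 = 24/6 = 4
te_Instrument calibration = (12 + 4·14 + 22)/6 = 90/6 = 15
te_Pilot data = (5 + 4·6 + 13)/6 = 42/6 = 7
te_Data collection = (11 + 4·14 + 23)/6 = 90/6 = 15
te_Data cleaning = (1 + 4·4 + 13)/6 = 30/6 = 5
te_Analysis = (11 + 4·12 + 25)/6 = 84/6 = 14

Forward pass:
ES_IRB approval = 0; EF_IRB approval = 10
ES_Recruitment = 10; EF_Recruitment = 10+4 = 14
ES_Instrument calibration = 10; EF_Instrument calibration = 10+15 = 25
ES_Pilot data = 14; EF_Pilot data = 14+7 = 21
ES_Data collection = max(EF_Recruitment=14, EF_Instrument calibration=25) = 25; EF_Data collection = 25+15 = 40
ES_Data cleaning = max(EF_Instrument calibration=25, EF_Pilot data=21) = 25; EF_Data cleaning = 25+5 = 30
ES_Analysis = max(EF_Recruitment=14, EF_Pilot data=21, EF_Data collection=40, EF_Data cleaning=30) = 40; EF_Analysis = 40+14 = 54
Expected project duration μ = 54 hours. Critical path: IRB approval → Instrument calibration → Data collection → Analysis.

Backward pass:
LF_Analysis = 54; LS_Analysis = 54−14 = 40
LF_Data cleaning = LS_Analysis = 40; LS_Data cleaning = 40−5 = 35
LF_Data collection = LS_Analysis = 40; LS_Data collection = 40−15 = 25
LF_Pilot data = min(LS_Data cleaning=35, LS_Analysis=40) = 35; LS_Pilot data = 35−7 = 28
LF_Instrument calibration = min(LS_Data collection=25, LS_Data cleaning=35) = 25; LS_Instrument calibration = 25−15 = 10
LF_Recruitment = min(LS_Pilot data=28, LS_Data collection=25, LS_Analysis=40) = 25; LS_Recruitment = 25−4 = 21
LF_IRB approval = min(LS_Recruitment=21, LS_Instrument calibration=10) = 10; LS_IRB approval = 10−10 = 0
Slack_Recruitment = LS_Recruitment − ES_Recruitment = 21 − 10 = 11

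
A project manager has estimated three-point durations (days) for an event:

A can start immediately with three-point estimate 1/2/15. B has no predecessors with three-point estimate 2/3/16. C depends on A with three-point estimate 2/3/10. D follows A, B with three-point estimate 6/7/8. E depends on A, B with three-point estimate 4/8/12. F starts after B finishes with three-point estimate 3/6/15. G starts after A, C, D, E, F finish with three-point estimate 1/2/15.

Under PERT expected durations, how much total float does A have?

te_A = (1 + 4·2 + 15)/6 = 24/6 = 4
te_B = (2 + 4·3 + 16)/6 = 30/6 = 5
te_C = (2 + 4·3 + 10)/6 = 24/6 = 4
te_D = (6 + 4·7 + 8)/6 = 42/6 = 7
te_E = (4 + 4·8 + 12)/6 = 48/6 = 8
te_F = (3 + 4·6 + 15)/6 = 42/6 = 7
te_G = (1 + 4·2 + 15)/6 = 24/6 = 4

Forward pass:
ES_A = 0; EF_A = 4
ES_B = 0; EF_B = 5
ES_C = 4; EF_C = 4+4 = 8
ES_D = max(EF_A=4, EF_B=5) = 5; EF_D = 5+7 = 12
ES_E = max(EF_A=4, EF_B=5) = 5; EF_E = 5+8 = 13
ES_F = 5; EF_F = 5+7 = 12
ES_G = max(EF_A=4, EF_C=8, EF_D=12, EF_E=13, EF_F=12) = 13; EF_G = 13+4 = 17
Expected project duration μ = 17 days. Critical path: B → E → G.

Backward pass:
LF_G = 17; LS_G = 17−4 = 13
LF_F = LS_G = 13; LS_F = 13−7 = 6
LF_E = LS_G = 13; LS_E = 13−8 = 5
LF_D = LS_G = 13; LS_D = 13−7 = 6
LF_C = LS_G = 13; LS_C = 13−4 = 9
LF_B = min(LS_D=6, LS_E=5, LS_F=6) = 5; LS_B = 5−5 = 0
LF_A = min(LS_C=9, LS_D=6, LS_E=5, LS_G=13) = 5; LS_A = 5−4 = 1
Slack_A = LS_A − ES_A = 1 − 0 = 1

1 days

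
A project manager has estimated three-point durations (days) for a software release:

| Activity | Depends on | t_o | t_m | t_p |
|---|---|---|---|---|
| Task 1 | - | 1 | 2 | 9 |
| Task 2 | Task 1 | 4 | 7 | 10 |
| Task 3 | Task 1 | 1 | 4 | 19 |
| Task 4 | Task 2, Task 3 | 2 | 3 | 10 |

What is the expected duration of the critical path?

te_Task 1 = (1 + 4·2 + 9)/6 = 18/6 = 3
te_Task 2 = (4 + 4·7 + 10)/6 = 42/6 = 7
te_Task 3 = (1 + 4·4 + 19)/6 = 36/6 = 6
te_Task 4 = (2 + 4·3 + 10)/6 = 24/6 = 4

Forward pass:
ES_Task 1 = 0; EF_Task 1 = 3
ES_Task 2 = 3; EF_Task 2 = 3+7 = 10
ES_Task 3 = 3; EF_Task 3 = 3+6 = 9
ES_Task 4 = max(EF_Task 2=10, EF_Task 3=9) = 10; EF_Task 4 = 10+4 = 14
Expected project duration μ = 14 days. Critical path: Task 1 → Task 2 → Task 4.

14 days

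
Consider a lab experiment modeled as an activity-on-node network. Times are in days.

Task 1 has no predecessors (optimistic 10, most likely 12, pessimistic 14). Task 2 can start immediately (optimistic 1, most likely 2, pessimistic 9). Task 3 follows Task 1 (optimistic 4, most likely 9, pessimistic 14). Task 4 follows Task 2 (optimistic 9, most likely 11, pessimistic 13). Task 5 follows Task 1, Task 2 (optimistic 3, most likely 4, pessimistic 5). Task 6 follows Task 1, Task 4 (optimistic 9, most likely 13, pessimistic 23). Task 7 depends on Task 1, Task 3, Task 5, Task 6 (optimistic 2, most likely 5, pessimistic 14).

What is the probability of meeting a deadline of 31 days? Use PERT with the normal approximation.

te_Task 1 = (10 + 4·12 + 14)/6 = 72/6 = 12; σ²_Task 1 = ((14−10)/6)² = 0.444
te_Task 2 = (1 + 4·2 + 9)/6 = 18/6 = 3; σ²_Task 2 = ((9−1)/6)² = 1.778
te_Task 3 = (4 + 4·9 + 14)/6 = 54/6 = 9; σ²_Task 3 = ((14−4)/6)² = 2.778
te_Task 4 = (9 + 4·11 + 13)/6 = 66/6 = 11; σ²_Task 4 = ((13−9)/6)² = 0.444
te_Task 5 = (3 + 4·4 + 5)/6 = 24/6 = 4; σ²_Task 5 = ((5−3)/6)² = 0.111
te_Task 6 = (9 + 4·13 + 23)/6 = 84/6 = 14; σ²_Task 6 = ((23−9)/6)² = 5.444
te_Task 7 = (2 + 4·5 + 14)/6 = 36/6 = 6; σ²_Task 7 = ((14−2)/6)² = 4.000

Forward pass:
ES_Task 1 = 0; EF_Task 1 = 12
ES_Task 2 = 0; EF_Task 2 = 3
ES_Task 3 = 12; EF_Task 3 = 12+9 = 21
ES_Task 4 = 3; EF_Task 4 = 3+11 = 14
ES_Task 5 = max(EF_Task 1=12, EF_Task 2=3) = 12; EF_Task 5 = 12+4 = 16
ES_Task 6 = max(EF_Task 1=12, EF_Task 4=14) = 14; EF_Task 6 = 14+14 = 28
ES_Task 7 = max(EF_Task 1=12, EF_Task 3=21, EF_Task 5=16, EF_Task 6=28) = 28; EF_Task 7 = 28+6 = 34
Expected project duration μ = 34 days. Critical path: Task 2 → Task 4 → Task 6 → Task 7.

Variance along critical path = 1.778 + 0.444 + 5.444 + 4.000 = 11.667; σ = √11.667 = 3.416 days.
Z = (31 − 34) / 3.416 = -0.878
P(T ≤ 31) = Φ(-0.878) ≈ 0.190

0.190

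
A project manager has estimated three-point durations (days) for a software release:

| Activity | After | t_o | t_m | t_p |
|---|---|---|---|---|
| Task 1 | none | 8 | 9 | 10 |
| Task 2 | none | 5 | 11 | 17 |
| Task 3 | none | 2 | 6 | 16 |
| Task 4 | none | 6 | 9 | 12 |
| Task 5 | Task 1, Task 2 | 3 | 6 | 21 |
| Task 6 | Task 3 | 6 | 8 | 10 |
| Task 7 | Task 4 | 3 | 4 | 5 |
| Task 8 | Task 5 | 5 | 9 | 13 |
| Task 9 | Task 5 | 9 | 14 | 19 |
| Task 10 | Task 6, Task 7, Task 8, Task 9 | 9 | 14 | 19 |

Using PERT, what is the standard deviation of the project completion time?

te_Task 1 = (8 + 4·9 + 10)/6 = 54/6 = 9; σ²_Task 1 = ((10−8)/6)² = 0.111
te_Task 2 = (5 + 4·11 + 17)/6 = 66/6 = 11; σ²_Task 2 = ((17−5)/6)² = 4.000
te_Task 3 = (2 + 4·6 + 16)/6 = 42/6 = 7; σ²_Task 3 = ((16−2)/6)² = 5.444
te_Task 4 = (6 + 4·9 + 12)/6 = 54/6 = 9; σ²_Task 4 = ((12−6)/6)² = 1.000
te_Task 5 = (3 + 4·6 + 21)/6 = 48/6 = 8; σ²_Task 5 = ((21−3)/6)² = 9.000
te_Task 6 = (6 + 4·8 + 10)/6 = 48/6 = 8; σ²_Task 6 = ((10−6)/6)² = 0.444
te_Task 7 = (3 + 4·4 + 5)/6 = 24/6 = 4; σ²_Task 7 = ((5−3)/6)² = 0.111
te_Task 8 = (5 + 4·9 + 13)/6 = 54/6 = 9; σ²_Task 8 = ((13−5)/6)² = 1.778
te_Task 9 = (9 + 4·14 + 19)/6 = 84/6 = 14; σ²_Task 9 = ((19−9)/6)² = 2.778
te_Task 10 = (9 + 4·14 + 19)/6 = 84/6 = 14; σ²_Task 10 = ((19−9)/6)² = 2.778

Forward pass:
ES_Task 1 = 0; EF_Task 1 = 9
ES_Task 2 = 0; EF_Task 2 = 11
ES_Task 3 = 0; EF_Task 3 = 7
ES_Task 4 = 0; EF_Task 4 = 9
ES_Task 5 = max(EF_Task 1=9, EF_Task 2=11) = 11; EF_Task 5 = 11+8 = 19
ES_Task 6 = 7; EF_Task 6 = 7+8 = 15
ES_Task 7 = 9; EF_Task 7 = 9+4 = 13
ES_Task 8 = 19; EF_Task 8 = 19+9 = 28
ES_Task 9 = 19; EF_Task 9 = 19+14 = 33
ES_Task 10 = max(EF_Task 6=15, EF_Task 7=13, EF_Task 8=28, EF_Task 9=33) = 33; EF_Task 10 = 33+14 = 47
Expected project duration μ = 47 days. Critical path: Task 2 → Task 5 → Task 9 → Task 10.

Variance along critical path = 4.000 + 9.000 + 2.778 + 2.778 = 18.556
σ = √18.556 = 4.308 days

4.31 days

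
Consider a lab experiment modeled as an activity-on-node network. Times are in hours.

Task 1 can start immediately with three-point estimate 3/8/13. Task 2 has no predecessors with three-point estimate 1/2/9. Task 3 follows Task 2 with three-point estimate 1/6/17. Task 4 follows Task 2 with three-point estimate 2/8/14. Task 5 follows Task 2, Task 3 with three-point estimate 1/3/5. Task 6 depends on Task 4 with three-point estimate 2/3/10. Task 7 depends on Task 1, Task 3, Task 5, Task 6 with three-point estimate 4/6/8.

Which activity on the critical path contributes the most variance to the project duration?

te_Task 1 = (3 + 4·8 + 13)/6 = 48/6 = 8; σ²_Task 1 = ((13−3)/6)² = 2.778
te_Task 2 = (1 + 4·2 + 9)/6 = 18/6 = 3; σ²_Task 2 = ((9−1)/6)² = 1.778
te_Task 3 = (1 + 4·6 + 17)/6 = 42/6 = 7; σ²_Task 3 = ((17−1)/6)² = 7.111
te_Task 4 = (2 + 4·8 + 14)/6 = 48/6 = 8; σ²_Task 4 = ((14−2)/6)² = 4.000
te_Task 5 = (1 + 4·3 + 5)/6 = 18/6 = 3; σ²_Task 5 = ((5−1)/6)² = 0.444
te_Task 6 = (2 + 4·3 + 10)/6 = 24/6 = 4; σ²_Task 6 = ((10−2)/6)² = 1.778
te_Task 7 = (4 + 4·6 + 8)/6 = 36/6 = 6; σ²_Task 7 = ((8−4)/6)² = 0.444

Forward pass:
ES_Task 1 = 0; EF_Task 1 = 8
ES_Task 2 = 0; EF_Task 2 = 3
ES_Task 3 = 3; EF_Task 3 = 3+7 = 10
ES_Task 4 = 3; EF_Task 4 = 3+8 = 11
ES_Task 5 = max(EF_Task 2=3, EF_Task 3=10) = 10; EF_Task 5 = 10+3 = 13
ES_Task 6 = 11; EF_Task 6 = 11+4 = 15
ES_Task 7 = max(EF_Task 1=8, EF_Task 3=10, EF_Task 5=13, EF_Task 6=15) = 15; EF_Task 7 = 15+6 = 21
Expected project duration μ = 21 hours. Critical path: Task 2 → Task 4 → Task 6 → Task 7.

Variances on critical path: σ²_Task 2=1.778, σ²_Task 4=4.000, σ²_Task 6=1.778, σ²_Task 7=0.444.
Largest is σ²_Task 4 = 4.000.

Task 4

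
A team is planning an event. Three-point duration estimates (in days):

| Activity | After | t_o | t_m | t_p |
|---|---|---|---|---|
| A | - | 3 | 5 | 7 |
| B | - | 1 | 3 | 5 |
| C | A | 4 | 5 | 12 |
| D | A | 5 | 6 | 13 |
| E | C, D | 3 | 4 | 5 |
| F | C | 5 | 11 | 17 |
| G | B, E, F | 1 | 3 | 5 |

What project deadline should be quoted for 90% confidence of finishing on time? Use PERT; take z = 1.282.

te_A = (3 + 4·5 + 7)/6 = 30/6 = 5; σ²_A = ((7−3)/6)² = 0.444
te_B = (1 + 4·3 + 5)/6 = 18/6 = 3; σ²_B = ((5−1)/6)² = 0.444
te_C = (4 + 4·5 + 12)/6 = 36/6 = 6; σ²_C = ((12−4)/6)² = 1.778
te_D = (5 + 4·6 + 13)/6 = 42/6 = 7; σ²_D = ((13−5)/6)² = 1.778
te_E = (3 + 4·4 + 5)/6 = 24/6 = 4; σ²_E = ((5−3)/6)² = 0.111
te_F = (5 + 4·11 + 17)/6 = 66/6 = 11; σ²_F = ((17−5)/6)² = 4.000
te_G = (1 + 4·3 + 5)/6 = 18/6 = 3; σ²_G = ((5−1)/6)² = 0.444

Forward pass:
ES_A = 0; EF_A = 5
ES_B = 0; EF_B = 3
ES_C = 5; EF_C = 5+6 = 11
ES_D = 5; EF_D = 5+7 = 12
ES_E = max(EF_C=11, EF_D=12) = 12; EF_E = 12+4 = 16
ES_F = 11; EF_F = 11+11 = 22
ES_G = max(EF_B=3, EF_E=16, EF_F=22) = 22; EF_G = 22+3 = 25
Expected project duration μ = 25 days. Critical path: A → C → F → G.

Variance along critical path = 0.444 + 1.778 + 4.000 + 0.444 = 6.667; σ = 2.582 days.
D = μ + z·σ = 25 + 1.282·2.582 = 28.3 days

28.3 days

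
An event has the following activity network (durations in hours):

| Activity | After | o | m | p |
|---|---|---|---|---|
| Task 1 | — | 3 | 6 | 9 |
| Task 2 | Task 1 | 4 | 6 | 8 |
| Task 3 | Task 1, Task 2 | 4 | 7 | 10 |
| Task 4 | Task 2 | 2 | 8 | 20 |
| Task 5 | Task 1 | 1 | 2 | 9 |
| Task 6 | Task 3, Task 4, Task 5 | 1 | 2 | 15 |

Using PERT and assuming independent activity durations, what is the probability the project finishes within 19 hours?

te_Task 1 = (3 + 4·6 + 9)/6 = 36/6 = 6; σ²_Task 1 = ((9−3)/6)² = 1.000
te_Task 2 = (4 + 4·6 + 8)/6 = 36/6 = 6; σ²_Task 2 = ((8−4)/6)² = 0.444
te_Task 3 = (4 + 4·7 + 10)/6 = 42/6 = 7; σ²_Task 3 = ((10−4)/6)² = 1.000
te_Task 4 = (2 + 4·8 + 20)/6 = 54/6 = 9; σ²_Task 4 = ((20−2)/6)² = 9.000
te_Task 5 = (1 + 4·2 + 9)/6 = 18/6 = 3; σ²_Task 5 = ((9−1)/6)² = 1.778
te_Task 6 = (1 + 4·2 + 15)/6 = 24/6 = 4; σ²_Task 6 = ((15−1)/6)² = 5.444

Forward pass:
ES_Task 1 = 0; EF_Task 1 = 6
ES_Task 2 = 6; EF_Task 2 = 6+6 = 12
ES_Task 3 = max(EF_Task 1=6, EF_Task 2=12) = 12; EF_Task 3 = 12+7 = 19
ES_Task 4 = 12; EF_Task 4 = 12+9 = 21
ES_Task 5 = 6; EF_Task 5 = 6+3 = 9
ES_Task 6 = max(EF_Task 3=19, EF_Task 4=21, EF_Task 5=9) = 21; EF_Task 6 = 21+4 = 25
Expected project duration μ = 25 hours. Critical path: Task 1 → Task 2 → Task 4 → Task 6.

Variance along critical path = 1.000 + 0.444 + 9.000 + 5.444 = 15.889; σ = √15.889 = 3.986 hours.
Z = (19 − 25) / 3.986 = -1.505
P(T ≤ 19) = Φ(-1.505) ≈ 0.066

0.066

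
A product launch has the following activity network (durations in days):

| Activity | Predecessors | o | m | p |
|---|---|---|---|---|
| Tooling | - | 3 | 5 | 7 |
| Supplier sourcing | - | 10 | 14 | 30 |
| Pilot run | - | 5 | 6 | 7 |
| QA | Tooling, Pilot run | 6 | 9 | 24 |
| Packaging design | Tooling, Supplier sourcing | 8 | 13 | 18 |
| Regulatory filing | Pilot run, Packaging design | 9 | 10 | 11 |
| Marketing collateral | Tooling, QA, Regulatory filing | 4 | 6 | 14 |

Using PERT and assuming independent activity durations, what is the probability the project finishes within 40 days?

0.071

te_Tooling = (3 + 4·5 + 7)/6 = 30/6 = 5; σ²_Tooling = ((7−3)/6)² = 0.444
te_Supplier sourcing = (10 + 4·14 + 30)/6 = 96/6 = 16; σ²_Supplier sourcing = ((30−10)/6)² = 11.111
te_Pilot run = (5 + 4·6 + 7)/6 = 36/6 = 6; σ²_Pilot run = ((7−5)/6)² = 0.111
te_QA = (6 + 4·9 + 24)/6 = 66/6 = 11; σ²_QA = ((24−6)/6)² = 9.000
te_Packaging design = (8 + 4·13 + 18)/6 = 78/6 = 13; σ²_Packaging design = ((18−8)/6)² = 2.778
te_Regulatory filing = (9 + 4·10 + 11)/6 = 60/6 = 10; σ²_Regulatory filing = ((11−9)/6)² = 0.111
te_Marketing collateral = (4 + 4·6 + 14)/6 = 42/6 = 7; σ²_Marketing collateral = ((14−4)/6)² = 2.778

Forward pass:
ES_Tooling = 0; EF_Tooling = 5
ES_Supplier sourcing = 0; EF_Supplier sourcing = 16
ES_Pilot run = 0; EF_Pilot run = 6
ES_QA = max(EF_Tooling=5, EF_Pilot run=6) = 6; EF_QA = 6+11 = 17
ES_Packaging design = max(EF_Tooling=5, EF_Supplier sourcing=16) = 16; EF_Packaging design = 16+13 = 29
ES_Regulatory filing = max(EF_Pilot run=6, EF_Packaging design=29) = 29; EF_Regulatory filing = 29+10 = 39
ES_Marketing collateral = max(EF_Tooling=5, EF_QA=17, EF_Regulatory filing=39) = 39; EF_Marketing collateral = 39+7 = 46
Expected project duration μ = 46 days. Critical path: Supplier sourcing → Packaging design → Regulatory filing → Marketing collateral.

Variance along critical path = 11.111 + 2.778 + 0.111 + 2.778 = 16.778; σ = √16.778 = 4.096 days.
Z = (40 − 46) / 4.096 = -1.465
P(T ≤ 40) = Φ(-1.465) ≈ 0.071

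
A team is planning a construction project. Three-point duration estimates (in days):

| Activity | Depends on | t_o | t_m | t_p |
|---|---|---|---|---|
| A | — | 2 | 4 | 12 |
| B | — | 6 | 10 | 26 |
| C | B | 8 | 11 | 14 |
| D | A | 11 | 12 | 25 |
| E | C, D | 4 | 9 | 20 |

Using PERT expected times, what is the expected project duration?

33 days

te_A = (2 + 4·4 + 12)/6 = 30/6 = 5
te_B = (6 + 4·10 + 26)/6 = 72/6 = 12
te_C = (8 + 4·11 + 14)/6 = 66/6 = 11
te_D = (11 + 4·12 + 25)/6 = 84/6 = 14
te_E = (4 + 4·9 + 20)/6 = 60/6 = 10

Forward pass:
ES_A = 0; EF_A = 5
ES_B = 0; EF_B = 12
ES_C = 12; EF_C = 12+11 = 23
ES_D = 5; EF_D = 5+14 = 19
ES_E = max(EF_C=23, EF_D=19) = 23; EF_E = 23+10 = 33
Expected project duration μ = 33 days. Critical path: B → C → E.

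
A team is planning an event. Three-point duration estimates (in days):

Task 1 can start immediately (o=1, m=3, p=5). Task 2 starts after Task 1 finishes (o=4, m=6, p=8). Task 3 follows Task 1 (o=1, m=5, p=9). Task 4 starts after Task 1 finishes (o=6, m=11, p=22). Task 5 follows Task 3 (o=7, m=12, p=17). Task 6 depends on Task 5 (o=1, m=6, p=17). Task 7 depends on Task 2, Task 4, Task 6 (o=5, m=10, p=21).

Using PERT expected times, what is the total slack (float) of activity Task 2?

18 days

te_Task 1 = (1 + 4·3 + 5)/6 = 18/6 = 3
te_Task 2 = (4 + 4·6 + 8)/6 = 36/6 = 6
te_Task 3 = (1 + 4·5 + 9)/6 = 30/6 = 5
te_Task 4 = (6 + 4·11 + 22)/6 = 72/6 = 12
te_Task 5 = (7 + 4·12 + 17)/6 = 72/6 = 12
te_Task 6 = (1 + 4·6 + 17)/6 = 42/6 = 7
te_Task 7 = (5 + 4·10 + 21)/6 = 66/6 = 11

Forward pass:
ES_Task 1 = 0; EF_Task 1 = 3
ES_Task 2 = 3; EF_Task 2 = 3+6 = 9
ES_Task 3 = 3; EF_Task 3 = 3+5 = 8
ES_Task 4 = 3; EF_Task 4 = 3+12 = 15
ES_Task 5 = 8; EF_Task 5 = 8+12 = 20
ES_Task 6 = 20; EF_Task 6 = 20+7 = 27
ES_Task 7 = max(EF_Task 2=9, EF_Task 4=15, EF_Task 6=27) = 27; EF_Task 7 = 27+11 = 38
Expected project duration μ = 38 days. Critical path: Task 1 → Task 3 → Task 5 → Task 6 → Task 7.

Backward pass:
LF_Task 7 = 38; LS_Task 7 = 38−11 = 27
LF_Task 6 = LS_Task 7 = 27; LS_Task 6 = 27−7 = 20
LF_Task 5 = LS_Task 6 = 20; LS_Task 5 = 20−12 = 8
LF_Task 4 = LS_Task 7 = 27; LS_Task 4 = 27−12 = 15
LF_Task 3 = LS_Task 5 = 8; LS_Task 3 = 8−5 = 3
LF_Task 2 = LS_Task 7 = 27; LS_Task 2 = 27−6 = 21
LF_Task 1 = min(LS_Task 2=21, LS_Task 3=3, LS_Task 4=15) = 3; LS_Task 1 = 3−3 = 0
Slack_Task 2 = LS_Task 2 − ES_Task 2 = 21 − 3 = 18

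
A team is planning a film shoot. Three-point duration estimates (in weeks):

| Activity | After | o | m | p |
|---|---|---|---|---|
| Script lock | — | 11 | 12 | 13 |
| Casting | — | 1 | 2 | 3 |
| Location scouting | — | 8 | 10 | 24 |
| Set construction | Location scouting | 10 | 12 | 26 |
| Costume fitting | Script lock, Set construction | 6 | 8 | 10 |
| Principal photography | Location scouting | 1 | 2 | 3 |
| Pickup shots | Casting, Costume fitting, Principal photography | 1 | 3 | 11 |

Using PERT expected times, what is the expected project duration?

te_Script lock = (11 + 4·12 + 13)/6 = 72/6 = 12
te_Casting = (1 + 4·2 + 3)/6 = 12/6 = 2
te_Location scouting = (8 + 4·10 + 24)/6 = 72/6 = 12
te_Set construction = (10 + 4·12 + 26)/6 = 84/6 = 14
te_Costume fitting = (6 + 4·8 + 10)/6 = 48/6 = 8
te_Principal photography = (1 + 4·2 + 3)/6 = 12/6 = 2
te_Pickup shots = (1 + 4·3 + 11)/6 = 24/6 = 4

Forward pass:
ES_Script lock = 0; EF_Script lock = 12
ES_Casting = 0; EF_Casting = 2
ES_Location scouting = 0; EF_Location scouting = 12
ES_Set construction = 12; EF_Set construction = 12+14 = 26
ES_Costume fitting = max(EF_Script lock=12, EF_Set construction=26) = 26; EF_Costume fitting = 26+8 = 34
ES_Principal photography = 12; EF_Principal photography = 12+2 = 14
ES_Pickup shots = max(EF_Casting=2, EF_Costume fitting=34, EF_Principal photography=14) = 34; EF_Pickup shots = 34+4 = 38
Expected project duration μ = 38 weeks. Critical path: Location scouting → Set construction → Costume fitting → Pickup shots.

38 weeks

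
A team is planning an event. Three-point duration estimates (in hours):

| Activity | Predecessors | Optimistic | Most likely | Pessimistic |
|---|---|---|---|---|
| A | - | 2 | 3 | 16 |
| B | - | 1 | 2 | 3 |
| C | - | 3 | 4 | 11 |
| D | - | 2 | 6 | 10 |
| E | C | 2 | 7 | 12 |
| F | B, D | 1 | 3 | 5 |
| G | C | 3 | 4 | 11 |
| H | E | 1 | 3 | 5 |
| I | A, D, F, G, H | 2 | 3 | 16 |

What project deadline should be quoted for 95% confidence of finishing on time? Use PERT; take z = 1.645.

25.3 hours

te_A = (2 + 4·3 + 16)/6 = 30/6 = 5; σ²_A = ((16−2)/6)² = 5.444
te_B = (1 + 4·2 + 3)/6 = 12/6 = 2; σ²_B = ((3−1)/6)² = 0.111
te_C = (3 + 4·4 + 11)/6 = 30/6 = 5; σ²_C = ((11−3)/6)² = 1.778
te_D = (2 + 4·6 + 10)/6 = 36/6 = 6; σ²_D = ((10−2)/6)² = 1.778
te_E = (2 + 4·7 + 12)/6 = 42/6 = 7; σ²_E = ((12−2)/6)² = 2.778
te_F = (1 + 4·3 + 5)/6 = 18/6 = 3; σ²_F = ((5−1)/6)² = 0.444
te_G = (3 + 4·4 + 11)/6 = 30/6 = 5; σ²_G = ((11−3)/6)² = 1.778
te_H = (1 + 4·3 + 5)/6 = 18/6 = 3; σ²_H = ((5−1)/6)² = 0.444
te_I = (2 + 4·3 + 16)/6 = 30/6 = 5; σ²_I = ((16−2)/6)² = 5.444

Forward pass:
ES_A = 0; EF_A = 5
ES_B = 0; EF_B = 2
ES_C = 0; EF_C = 5
ES_D = 0; EF_D = 6
ES_E = 5; EF_E = 5+7 = 12
ES_F = max(EF_B=2, EF_D=6) = 6; EF_F = 6+3 = 9
ES_G = 5; EF_G = 5+5 = 10
ES_H = 12; EF_H = 12+3 = 15
ES_I = max(EF_A=5, EF_D=6, EF_F=9, EF_G=10, EF_H=15) = 15; EF_I = 15+5 = 20
Expected project duration μ = 20 hours. Critical path: C → E → H → I.

Variance along critical path = 1.778 + 2.778 + 0.444 + 5.444 = 10.444; σ = 3.232 hours.
D = μ + z·σ = 20 + 1.645·3.232 = 25.3 hours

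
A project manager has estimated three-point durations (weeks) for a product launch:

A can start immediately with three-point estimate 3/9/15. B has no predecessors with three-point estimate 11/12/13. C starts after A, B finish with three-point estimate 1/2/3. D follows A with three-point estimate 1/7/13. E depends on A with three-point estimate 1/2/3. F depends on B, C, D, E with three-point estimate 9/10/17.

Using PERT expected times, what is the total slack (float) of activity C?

te_A = (3 + 4·9 + 15)/6 = 54/6 = 9
te_B = (11 + 4·12 + 13)/6 = 72/6 = 12
te_C = (1 + 4·2 + 3)/6 = 12/6 = 2
te_D = (1 + 4·7 + 13)/6 = 42/6 = 7
te_E = (1 + 4·2 + 3)/6 = 12/6 = 2
te_F = (9 + 4·10 + 17)/6 = 66/6 = 11

Forward pass:
ES_A = 0; EF_A = 9
ES_B = 0; EF_B = 12
ES_C = max(EF_A=9, EF_B=12) = 12; EF_C = 12+2 = 14
ES_D = 9; EF_D = 9+7 = 16
ES_E = 9; EF_E = 9+2 = 11
ES_F = max(EF_B=12, EF_C=14, EF_D=16, EF_E=11) = 16; EF_F = 16+11 = 27
Expected project duration μ = 27 weeks. Critical path: A → D → F.

Backward pass:
LF_F = 27; LS_F = 27−11 = 16
LF_E = LS_F = 16; LS_E = 16−2 = 14
LF_D = LS_F = 16; LS_D = 16−7 = 9
LF_C = LS_F = 16; LS_C = 16−2 = 14
LF_B = min(LS_C=14, LS_F=16) = 14; LS_B = 14−12 = 2
LF_A = min(LS_C=14, LS_D=9, LS_E=14) = 9; LS_A = 9−9 = 0
Slack_C = LS_C − ES_C = 14 − 12 = 2

2 weeks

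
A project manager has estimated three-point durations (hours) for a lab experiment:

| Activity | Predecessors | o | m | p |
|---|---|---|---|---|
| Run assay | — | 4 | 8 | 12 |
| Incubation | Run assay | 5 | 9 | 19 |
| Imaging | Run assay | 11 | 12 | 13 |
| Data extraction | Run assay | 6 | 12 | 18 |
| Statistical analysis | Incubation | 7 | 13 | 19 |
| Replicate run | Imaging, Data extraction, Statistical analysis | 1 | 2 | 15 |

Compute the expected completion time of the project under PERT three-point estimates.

35 hours

te_Run assay = (4 + 4·8 + 12)/6 = 48/6 = 8
te_Incubation = (5 + 4·9 + 19)/6 = 60/6 = 10
te_Imaging = (11 + 4·12 + 13)/6 = 72/6 = 12
te_Data extraction = (6 + 4·12 + 18)/6 = 72/6 = 12
te_Statistical analysis = (7 + 4·13 + 19)/6 = 78/6 = 13
te_Replicate run = (1 + 4·2 + 15)/6 = 24/6 = 4

Forward pass:
ES_Run assay = 0; EF_Run assay = 8
ES_Incubation = 8; EF_Incubation = 8+10 = 18
ES_Imaging = 8; EF_Imaging = 8+12 = 20
ES_Data extraction = 8; EF_Data extraction = 8+12 = 20
ES_Statistical analysis = 18; EF_Statistical analysis = 18+13 = 31
ES_Replicate run = max(EF_Imaging=20, EF_Data extraction=20, EF_Statistical analysis=31) = 31; EF_Replicate run = 31+4 = 35
Expected project duration μ = 35 hours. Critical path: Run assay → Incubation → Statistical analysis → Replicate run.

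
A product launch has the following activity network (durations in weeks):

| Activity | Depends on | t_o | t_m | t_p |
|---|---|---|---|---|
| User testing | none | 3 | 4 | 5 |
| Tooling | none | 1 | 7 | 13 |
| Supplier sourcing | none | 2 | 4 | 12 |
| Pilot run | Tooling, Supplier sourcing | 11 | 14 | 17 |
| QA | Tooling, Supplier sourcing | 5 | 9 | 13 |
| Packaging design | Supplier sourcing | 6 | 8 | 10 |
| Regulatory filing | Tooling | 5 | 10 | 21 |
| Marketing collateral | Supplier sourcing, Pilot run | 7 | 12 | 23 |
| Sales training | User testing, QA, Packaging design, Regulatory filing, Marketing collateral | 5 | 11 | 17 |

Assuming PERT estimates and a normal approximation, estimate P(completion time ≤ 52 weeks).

0.959

te_User testing = (3 + 4·4 + 5)/6 = 24/6 = 4; σ²_User testing = ((5−3)/6)² = 0.111
te_Tooling = (1 + 4·7 + 13)/6 = 42/6 = 7; σ²_Tooling = ((13−1)/6)² = 4.000
te_Supplier sourcing = (2 + 4·4 + 12)/6 = 30/6 = 5; σ²_Supplier sourcing = ((12−2)/6)² = 2.778
te_Pilot run = (11 + 4·14 + 17)/6 = 84/6 = 14; σ²_Pilot run = ((17−11)/6)² = 1.000
te_QA = (5 + 4·9 + 13)/6 = 54/6 = 9; σ²_QA = ((13−5)/6)² = 1.778
te_Packaging design = (6 + 4·8 + 10)/6 = 48/6 = 8; σ²_Packaging design = ((10−6)/6)² = 0.444
te_Regulatory filing = (5 + 4·10 + 21)/6 = 66/6 = 11; σ²_Regulatory filing = ((21−5)/6)² = 7.111
te_Marketing collateral = (7 + 4·12 + 23)/6 = 78/6 = 13; σ²_Marketing collateral = ((23−7)/6)² = 7.111
te_Sales training = (5 + 4·11 + 17)/6 = 66/6 = 11; σ²_Sales training = ((17−5)/6)² = 4.000

Forward pass:
ES_User testing = 0; EF_User testing = 4
ES_Tooling = 0; EF_Tooling = 7
ES_Supplier sourcing = 0; EF_Supplier sourcing = 5
ES_Pilot run = max(EF_Tooling=7, EF_Supplier sourcing=5) = 7; EF_Pilot run = 7+14 = 21
ES_QA = max(EF_Tooling=7, EF_Supplier sourcing=5) = 7; EF_QA = 7+9 = 16
ES_Packaging design = 5; EF_Packaging design = 5+8 = 13
ES_Regulatory filing = 7; EF_Regulatory filing = 7+11 = 18
ES_Marketing collateral = max(EF_Supplier sourcing=5, EF_Pilot run=21) = 21; EF_Marketing collateral = 21+13 = 34
ES_Sales training = max(EF_User testing=4, EF_QA=16, EF_Packaging design=13, EF_Regulatory filing=18, EF_Marketing collateral=34) = 34; EF_Sales training = 34+11 = 45
Expected project duration μ = 45 weeks. Critical path: Tooling → Pilot run → Marketing collateral → Sales training.

Variance along critical path = 4.000 + 1.000 + 7.111 + 4.000 = 16.111; σ = √16.111 = 4.014 weeks.
Z = (52 − 45) / 4.014 = 1.744
P(T ≤ 52) = Φ(1.744) ≈ 0.959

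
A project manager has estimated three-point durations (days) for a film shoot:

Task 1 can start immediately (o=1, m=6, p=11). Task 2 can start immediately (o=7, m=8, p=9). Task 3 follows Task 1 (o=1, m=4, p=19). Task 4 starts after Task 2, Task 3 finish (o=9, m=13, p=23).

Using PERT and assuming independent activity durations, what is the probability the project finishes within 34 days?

0.973

te_Task 1 = (1 + 4·6 + 11)/6 = 36/6 = 6; σ²_Task 1 = ((11−1)/6)² = 2.778
te_Task 2 = (7 + 4·8 + 9)/6 = 48/6 = 8; σ²_Task 2 = ((9−7)/6)² = 0.111
te_Task 3 = (1 + 4·4 + 19)/6 = 36/6 = 6; σ²_Task 3 = ((19−1)/6)² = 9.000
te_Task 4 = (9 + 4·13 + 23)/6 = 84/6 = 14; σ²_Task 4 = ((23−9)/6)² = 5.444

Forward pass:
ES_Task 1 = 0; EF_Task 1 = 6
ES_Task 2 = 0; EF_Task 2 = 8
ES_Task 3 = 6; EF_Task 3 = 6+6 = 12
ES_Task 4 = max(EF_Task 2=8, EF_Task 3=12) = 12; EF_Task 4 = 12+14 = 26
Expected project duration μ = 26 days. Critical path: Task 1 → Task 3 → Task 4.

Variance along critical path = 2.778 + 9.000 + 5.444 = 17.222; σ = √17.222 = 4.150 days.
Z = (34 − 26) / 4.150 = 1.928
P(T ≤ 34) = Φ(1.928) ≈ 0.973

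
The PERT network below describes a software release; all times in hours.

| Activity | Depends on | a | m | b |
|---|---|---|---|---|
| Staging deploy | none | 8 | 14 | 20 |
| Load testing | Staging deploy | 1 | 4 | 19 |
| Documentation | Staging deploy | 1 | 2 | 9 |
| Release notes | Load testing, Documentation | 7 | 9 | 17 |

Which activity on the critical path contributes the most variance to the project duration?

Load testing

te_Staging deploy = (8 + 4·14 + 20)/6 = 84/6 = 14; σ²_Staging deploy = ((20−8)/6)² = 4.000
te_Load testing = (1 + 4·4 + 19)/6 = 36/6 = 6; σ²_Load testing = ((19−1)/6)² = 9.000
te_Documentation = (1 + 4·2 + 9)/6 = 18/6 = 3; σ²_Documentation = ((9−1)/6)² = 1.778
te_Release notes = (7 + 4·9 + 17)/6 = 60/6 = 10; σ²_Release notes = ((17−7)/6)² = 2.778

Forward pass:
ES_Staging deploy = 0; EF_Staging deploy = 14
ES_Load testing = 14; EF_Load testing = 14+6 = 20
ES_Documentation = 14; EF_Documentation = 14+3 = 17
ES_Release notes = max(EF_Load testing=20, EF_Documentation=17) = 20; EF_Release notes = 20+10 = 30
Expected project duration μ = 30 hours. Critical path: Staging deploy → Load testing → Release notes.

Variances on critical path: σ²_Staging deploy=4.000, σ²_Load testing=9.000, σ²_Release notes=2.778.
Largest is σ²_Load testing = 9.000.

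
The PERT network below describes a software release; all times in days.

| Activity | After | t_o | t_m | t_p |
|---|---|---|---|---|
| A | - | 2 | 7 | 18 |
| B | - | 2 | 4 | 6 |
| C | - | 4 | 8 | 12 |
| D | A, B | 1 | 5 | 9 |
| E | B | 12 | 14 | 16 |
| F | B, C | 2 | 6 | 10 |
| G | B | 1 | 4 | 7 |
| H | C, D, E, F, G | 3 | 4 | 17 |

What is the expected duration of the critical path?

te_A = (2 + 4·7 + 18)/6 = 48/6 = 8
te_B = (2 + 4·4 + 6)/6 = 24/6 = 4
te_C = (4 + 4·8 + 12)/6 = 48/6 = 8
te_D = (1 + 4·5 + 9)/6 = 30/6 = 5
te_E = (12 + 4·14 + 16)/6 = 84/6 = 14
te_F = (2 + 4·6 + 10)/6 = 36/6 = 6
te_G = (1 + 4·4 + 7)/6 = 24/6 = 4
te_H = (3 + 4·4 + 17)/6 = 36/6 = 6

Forward pass:
ES_A = 0; EF_A = 8
ES_B = 0; EF_B = 4
ES_C = 0; EF_C = 8
ES_D = max(EF_A=8, EF_B=4) = 8; EF_D = 8+5 = 13
ES_E = 4; EF_E = 4+14 = 18
ES_F = max(EF_B=4, EF_C=8) = 8; EF_F = 8+6 = 14
ES_G = 4; EF_G = 4+4 = 8
ES_H = max(EF_C=8, EF_D=13, EF_E=18, EF_F=14, EF_G=8) = 18; EF_H = 18+6 = 24
Expected project duration μ = 24 days. Critical path: B → E → H.

24 days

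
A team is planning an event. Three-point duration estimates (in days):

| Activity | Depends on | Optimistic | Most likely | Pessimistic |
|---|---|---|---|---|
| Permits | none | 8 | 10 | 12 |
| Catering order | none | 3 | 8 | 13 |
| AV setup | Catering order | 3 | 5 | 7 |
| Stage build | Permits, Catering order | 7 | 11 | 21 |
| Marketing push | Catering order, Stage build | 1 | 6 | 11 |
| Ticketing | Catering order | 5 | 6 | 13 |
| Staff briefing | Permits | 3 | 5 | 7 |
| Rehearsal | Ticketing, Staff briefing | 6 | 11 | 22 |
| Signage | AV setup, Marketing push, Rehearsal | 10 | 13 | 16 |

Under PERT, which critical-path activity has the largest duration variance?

Stage build

te_Permits = (8 + 4·10 + 12)/6 = 60/6 = 10; σ²_Permits = ((12−8)/6)² = 0.444
te_Catering order = (3 + 4·8 + 13)/6 = 48/6 = 8; σ²_Catering order = ((13−3)/6)² = 2.778
te_AV setup = (3 + 4·5 + 7)/6 = 30/6 = 5; σ²_AV setup = ((7−3)/6)² = 0.444
te_Stage build = (7 + 4·11 + 21)/6 = 72/6 = 12; σ²_Stage build = ((21−7)/6)² = 5.444
te_Marketing push = (1 + 4·6 + 11)/6 = 36/6 = 6; σ²_Marketing push = ((11−1)/6)² = 2.778
te_Ticketing = (5 + 4·6 + 13)/6 = 42/6 = 7; σ²_Ticketing = ((13−5)/6)² = 1.778
te_Staff briefing = (3 + 4·5 + 7)/6 = 30/6 = 5; σ²_Staff briefing = ((7−3)/6)² = 0.444
te_Rehearsal = (6 + 4·11 + 22)/6 = 72/6 = 12; σ²_Rehearsal = ((22−6)/6)² = 7.111
te_Signage = (10 + 4·13 + 16)/6 = 78/6 = 13; σ²_Signage = ((16−10)/6)² = 1.000

Forward pass:
ES_Permits = 0; EF_Permits = 10
ES_Catering order = 0; EF_Catering order = 8
ES_AV setup = 8; EF_AV setup = 8+5 = 13
ES_Stage build = max(EF_Permits=10, EF_Catering order=8) = 10; EF_Stage build = 10+12 = 22
ES_Marketing push = max(EF_Catering order=8, EF_Stage build=22) = 22; EF_Marketing push = 22+6 = 28
ES_Ticketing = 8; EF_Ticketing = 8+7 = 15
ES_Staff briefing = 10; EF_Staff briefing = 10+5 = 15
ES_Rehearsal = max(EF_Ticketing=15, EF_Staff briefing=15) = 15; EF_Rehearsal = 15+12 = 27
ES_Signage = max(EF_AV setup=13, EF_Marketing push=28, EF_Rehearsal=27) = 28; EF_Signage = 28+13 = 41
Expected project duration μ = 41 days. Critical path: Permits → Stage build → Marketing push → Signage.

Variances on critical path: σ²_Permits=0.444, σ²_Stage build=5.444, σ²_Marketing push=2.778, σ²_Signage=1.000.
Largest is σ²_Stage build = 5.444.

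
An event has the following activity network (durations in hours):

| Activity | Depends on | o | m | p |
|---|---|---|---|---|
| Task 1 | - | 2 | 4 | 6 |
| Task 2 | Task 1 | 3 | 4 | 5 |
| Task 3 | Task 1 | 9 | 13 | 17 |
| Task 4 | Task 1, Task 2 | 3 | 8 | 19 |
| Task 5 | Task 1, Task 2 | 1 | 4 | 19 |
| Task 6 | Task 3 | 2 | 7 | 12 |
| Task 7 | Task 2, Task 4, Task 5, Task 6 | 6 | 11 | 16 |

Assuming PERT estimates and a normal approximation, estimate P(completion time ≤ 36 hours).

0.640

te_Task 1 = (2 + 4·4 + 6)/6 = 24/6 = 4; σ²_Task 1 = ((6−2)/6)² = 0.444
te_Task 2 = (3 + 4·4 + 5)/6 = 24/6 = 4; σ²_Task 2 = ((5−3)/6)² = 0.111
te_Task 3 = (9 + 4·13 + 17)/6 = 78/6 = 13; σ²_Task 3 = ((17−9)/6)² = 1.778
te_Task 4 = (3 + 4·8 + 19)/6 = 54/6 = 9; σ²_Task 4 = ((19−3)/6)² = 7.111
te_Task 5 = (1 + 4·4 + 19)/6 = 36/6 = 6; σ²_Task 5 = ((19−1)/6)² = 9.000
te_Task 6 = (2 + 4·7 + 12)/6 = 42/6 = 7; σ²_Task 6 = ((12−2)/6)² = 2.778
te_Task 7 = (6 + 4·11 + 16)/6 = 66/6 = 11; σ²_Task 7 = ((16−6)/6)² = 2.778

Forward pass:
ES_Task 1 = 0; EF_Task 1 = 4
ES_Task 2 = 4; EF_Task 2 = 4+4 = 8
ES_Task 3 = 4; EF_Task 3 = 4+13 = 17
ES_Task 4 = max(EF_Task 1=4, EF_Task 2=8) = 8; EF_Task 4 = 8+9 = 17
ES_Task 5 = max(EF_Task 1=4, EF_Task 2=8) = 8; EF_Task 5 = 8+6 = 14
ES_Task 6 = 17; EF_Task 6 = 17+7 = 24
ES_Task 7 = max(EF_Task 2=8, EF_Task 4=17, EF_Task 5=14, EF_Task 6=24) = 24; EF_Task 7 = 24+11 = 35
Expected project duration μ = 35 hours. Critical path: Task 1 → Task 3 → Task 6 → Task 7.

Variance along critical path = 0.444 + 1.778 + 2.778 + 2.778 = 7.778; σ = √7.778 = 2.789 hours.
Z = (36 − 35) / 2.789 = 0.359
P(T ≤ 36) = Φ(0.359) ≈ 0.640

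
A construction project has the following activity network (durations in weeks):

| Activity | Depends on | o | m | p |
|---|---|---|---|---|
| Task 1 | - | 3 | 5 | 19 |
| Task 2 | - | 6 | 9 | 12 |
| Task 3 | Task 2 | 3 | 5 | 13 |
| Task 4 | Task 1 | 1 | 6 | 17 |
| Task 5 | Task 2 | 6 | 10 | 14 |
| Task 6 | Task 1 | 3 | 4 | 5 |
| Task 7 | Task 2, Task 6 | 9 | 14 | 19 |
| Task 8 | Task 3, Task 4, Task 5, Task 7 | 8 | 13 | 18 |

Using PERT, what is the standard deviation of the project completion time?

te_Task 1 = (3 + 4·5 + 19)/6 = 42/6 = 7; σ²_Task 1 = ((19−3)/6)² = 7.111
te_Task 2 = (6 + 4·9 + 12)/6 = 54/6 = 9; σ²_Task 2 = ((12−6)/6)² = 1.000
te_Task 3 = (3 + 4·5 + 13)/6 = 36/6 = 6; σ²_Task 3 = ((13−3)/6)² = 2.778
te_Task 4 = (1 + 4·6 + 17)/6 = 42/6 = 7; σ²_Task 4 = ((17−1)/6)² = 7.111
te_Task 5 = (6 + 4·10 + 14)/6 = 60/6 = 10; σ²_Task 5 = ((14−6)/6)² = 1.778
te_Task 6 = (3 + 4·4 + 5)/6 = 24/6 = 4; σ²_Task 6 = ((5−3)/6)² = 0.111
te_Task 7 = (9 + 4·14 + 19)/6 = 84/6 = 14; σ²_Task 7 = ((19−9)/6)² = 2.778
te_Task 8 = (8 + 4·13 + 18)/6 = 78/6 = 13; σ²_Task 8 = ((18−8)/6)² = 2.778

Forward pass:
ES_Task 1 = 0; EF_Task 1 = 7
ES_Task 2 = 0; EF_Task 2 = 9
ES_Task 3 = 9; EF_Task 3 = 9+6 = 15
ES_Task 4 = 7; EF_Task 4 = 7+7 = 14
ES_Task 5 = 9; EF_Task 5 = 9+10 = 19
ES_Task 6 = 7; EF_Task 6 = 7+4 = 11
ES_Task 7 = max(EF_Task 2=9, EF_Task 6=11) = 11; EF_Task 7 = 11+14 = 25
ES_Task 8 = max(EF_Task 3=15, EF_Task 4=14, EF_Task 5=19, EF_Task 7=25) = 25; EF_Task 8 = 25+13 = 38
Expected project duration μ = 38 weeks. Critical path: Task 1 → Task 6 → Task 7 → Task 8.

Variance along critical path = 7.111 + 0.111 + 2.778 + 2.778 = 12.778
σ = √12.778 = 3.575 weeks

3.57 weeks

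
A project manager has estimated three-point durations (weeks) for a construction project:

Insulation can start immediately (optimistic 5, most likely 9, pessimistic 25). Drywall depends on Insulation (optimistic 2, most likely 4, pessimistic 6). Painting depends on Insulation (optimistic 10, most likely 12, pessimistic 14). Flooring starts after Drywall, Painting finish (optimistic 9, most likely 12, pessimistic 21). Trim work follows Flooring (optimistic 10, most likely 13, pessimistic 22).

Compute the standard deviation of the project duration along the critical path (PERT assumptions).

4.42 weeks

te_Insulation = (5 + 4·9 + 25)/6 = 66/6 = 11; σ²_Insulation = ((25−5)/6)² = 11.111
te_Drywall = (2 + 4·4 + 6)/6 = 24/6 = 4; σ²_Drywall = ((6−2)/6)² = 0.444
te_Painting = (10 + 4·12 + 14)/6 = 72/6 = 12; σ²_Painting = ((14−10)/6)² = 0.444
te_Flooring = (9 + 4·12 + 21)/6 = 78/6 = 13; σ²_Flooring = ((21−9)/6)² = 4.000
te_Trim work = (10 + 4·13 + 22)/6 = 84/6 = 14; σ²_Trim work = ((22−10)/6)² = 4.000

Forward pass:
ES_Insulation = 0; EF_Insulation = 11
ES_Drywall = 11; EF_Drywall = 11+4 = 15
ES_Painting = 11; EF_Painting = 11+12 = 23
ES_Flooring = max(EF_Drywall=15, EF_Painting=23) = 23; EF_Flooring = 23+13 = 36
ES_Trim work = 36; EF_Trim work = 36+14 = 50
Expected project duration μ = 50 weeks. Critical path: Insulation → Painting → Flooring → Trim work.

Variance along critical path = 11.111 + 0.444 + 4.000 + 4.000 = 19.556
σ = √19.556 = 4.422 weeks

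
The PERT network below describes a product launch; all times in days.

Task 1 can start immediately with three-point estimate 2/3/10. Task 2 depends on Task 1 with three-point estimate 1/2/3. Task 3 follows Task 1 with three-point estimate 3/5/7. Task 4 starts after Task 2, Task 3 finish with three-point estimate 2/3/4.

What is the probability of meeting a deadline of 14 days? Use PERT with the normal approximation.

te_Task 1 = (2 + 4·3 + 10)/6 = 24/6 = 4; σ²_Task 1 = ((10−2)/6)² = 1.778
te_Task 2 = (1 + 4·2 + 3)/6 = 12/6 = 2; σ²_Task 2 = ((3−1)/6)² = 0.111
te_Task 3 = (3 + 4·5 + 7)/6 = 30/6 = 5; σ²_Task 3 = ((7−3)/6)² = 0.444
te_Task 4 = (2 + 4·3 + 4)/6 = 18/6 = 3; σ²_Task 4 = ((4−2)/6)² = 0.111

Forward pass:
ES_Task 1 = 0; EF_Task 1 = 4
ES_Task 2 = 4; EF_Task 2 = 4+2 = 6
ES_Task 3 = 4; EF_Task 3 = 4+5 = 9
ES_Task 4 = max(EF_Task 2=6, EF_Task 3=9) = 9; EF_Task 4 = 9+3 = 12
Expected project duration μ = 12 days. Critical path: Task 1 → Task 3 → Task 4.

Variance along critical path = 1.778 + 0.444 + 0.111 = 2.333; σ = √2.333 = 1.528 days.
Z = (14 − 12) / 1.528 = 1.309
P(T ≤ 14) = Φ(1.309) ≈ 0.905

0.905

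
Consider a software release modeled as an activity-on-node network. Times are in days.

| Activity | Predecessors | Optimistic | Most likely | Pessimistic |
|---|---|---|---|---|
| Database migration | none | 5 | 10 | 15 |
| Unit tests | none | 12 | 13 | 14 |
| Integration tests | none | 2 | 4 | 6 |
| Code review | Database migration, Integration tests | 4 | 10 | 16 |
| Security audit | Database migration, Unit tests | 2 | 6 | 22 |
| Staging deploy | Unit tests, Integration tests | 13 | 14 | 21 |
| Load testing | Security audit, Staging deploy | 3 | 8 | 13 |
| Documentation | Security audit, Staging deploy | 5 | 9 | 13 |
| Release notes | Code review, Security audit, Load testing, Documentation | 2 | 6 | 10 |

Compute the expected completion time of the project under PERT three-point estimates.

43 days

te_Database migration = (5 + 4·10 + 15)/6 = 60/6 = 10
te_Unit tests = (12 + 4·13 + 14)/6 = 78/6 = 13
te_Integration tests = (2 + 4·4 + 6)/6 = 24/6 = 4
te_Code review = (4 + 4·10 + 16)/6 = 60/6 = 10
te_Security audit = (2 + 4·6 + 22)/6 = 48/6 = 8
te_Staging deploy = (13 + 4·14 + 21)/6 = 90/6 = 15
te_Load testing = (3 + 4·8 + 13)/6 = 48/6 = 8
te_Documentation = (5 + 4·9 + 13)/6 = 54/6 = 9
te_Release notes = (2 + 4·6 + 10)/6 = 36/6 = 6

Forward pass:
ES_Database migration = 0; EF_Database migration = 10
ES_Unit tests = 0; EF_Unit tests = 13
ES_Integration tests = 0; EF_Integration tests = 4
ES_Code review = max(EF_Database migration=10, EF_Integration tests=4) = 10; EF_Code review = 10+10 = 20
ES_Security audit = max(EF_Database migration=10, EF_Unit tests=13) = 13; EF_Security audit = 13+8 = 21
ES_Staging deploy = max(EF_Unit tests=13, EF_Integration tests=4) = 13; EF_Staging deploy = 13+15 = 28
ES_Load testing = max(EF_Security audit=21, EF_Staging deploy=28) = 28; EF_Load testing = 28+8 = 36
ES_Documentation = max(EF_Security audit=21, EF_Staging deploy=28) = 28; EF_Documentation = 28+9 = 37
ES_Release notes = max(EF_Code review=20, EF_Security audit=21, EF_Load testing=36, EF_Documentation=37) = 37; EF_Release notes = 37+6 = 43
Expected project duration μ = 43 days. Critical path: Unit tests → Staging deploy → Documentation → Release notes.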